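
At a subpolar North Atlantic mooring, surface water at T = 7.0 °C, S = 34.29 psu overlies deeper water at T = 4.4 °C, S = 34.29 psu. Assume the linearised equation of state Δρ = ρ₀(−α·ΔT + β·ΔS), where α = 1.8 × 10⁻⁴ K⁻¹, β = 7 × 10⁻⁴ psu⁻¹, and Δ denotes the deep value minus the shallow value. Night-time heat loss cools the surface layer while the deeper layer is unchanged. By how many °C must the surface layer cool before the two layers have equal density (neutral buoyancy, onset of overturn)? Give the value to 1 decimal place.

Neutral buoyancy requires Δρ = 0, i.e. −α(T_deep − T_surf′) + β(S_deep − S_surf) = 0.
T_surf′ = T_deep − (β/α)·ΔS = 4.4 − (7 × 10⁻⁴/1.8 × 10⁻⁴)·(+0.00) = 4.400 °C.
Cooling required: 7.0 − (4.400) = 2.600 °C.

2.6 °C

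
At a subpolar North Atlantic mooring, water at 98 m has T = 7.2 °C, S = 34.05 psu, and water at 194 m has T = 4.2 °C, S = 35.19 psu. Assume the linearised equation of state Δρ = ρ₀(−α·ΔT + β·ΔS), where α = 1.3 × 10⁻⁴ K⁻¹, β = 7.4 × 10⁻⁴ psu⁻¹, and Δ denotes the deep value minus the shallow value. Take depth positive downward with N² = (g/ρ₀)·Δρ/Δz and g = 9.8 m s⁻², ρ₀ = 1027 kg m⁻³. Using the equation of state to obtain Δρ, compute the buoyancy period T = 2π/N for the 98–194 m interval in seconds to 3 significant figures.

ΔT = -3.0 K, ΔS = +1.14 psu (deep − shallow).
Δρ/ρ₀ = −αΔT + βΔS = 3.90 × 10⁻⁴ + 8.436 × 10⁻⁴ = 1.2336 × 10⁻³, so Δρ ≈ 1.267 kg m⁻³.
N² = (g/ρ₀)·Δρ/Δz = g·(Δρ/ρ₀)/Δz = 9.8 × 1.2336 × 10⁻³ / 96 = 1.2593 × 10⁻⁴ s⁻².
N = √(1.2593 × 10⁻⁴) = 0.011222 rad s⁻¹ → T = 2π/N = 559.90 s ≈ 560 s.

560 s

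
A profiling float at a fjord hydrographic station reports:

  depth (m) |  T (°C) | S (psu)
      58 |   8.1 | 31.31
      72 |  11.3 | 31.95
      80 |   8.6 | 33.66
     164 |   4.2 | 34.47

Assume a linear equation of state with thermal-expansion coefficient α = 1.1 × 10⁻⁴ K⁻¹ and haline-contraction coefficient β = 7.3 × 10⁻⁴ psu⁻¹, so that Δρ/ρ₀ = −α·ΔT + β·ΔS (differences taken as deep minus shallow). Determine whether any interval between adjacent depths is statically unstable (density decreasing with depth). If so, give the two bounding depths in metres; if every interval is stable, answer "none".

none

Evaluate Δρ/ρ₀ = −αΔT + βΔS across each adjacent pair:
  58–72 m: −αΔT+βΔS = −(1.1 × 10⁻⁴)(+3.2)+(7.3 × 10⁻⁴)(+0.64) = 1.2 × 10⁻⁴ → stable
  72–80 m: −αΔT+βΔS = −(1.1 × 10⁻⁴)(-2.7)+(7.3 × 10⁻⁴)(+1.71) = 1.5 × 10⁻³ → stable
  80–164 m: −αΔT+βΔS = −(1.1 × 10⁻⁴)(-4.4)+(7.3 × 10⁻⁴)(+0.81) = 1.1 × 10⁻³ → stable
Every interval has Δρ > 0: the column is stably stratified throughout.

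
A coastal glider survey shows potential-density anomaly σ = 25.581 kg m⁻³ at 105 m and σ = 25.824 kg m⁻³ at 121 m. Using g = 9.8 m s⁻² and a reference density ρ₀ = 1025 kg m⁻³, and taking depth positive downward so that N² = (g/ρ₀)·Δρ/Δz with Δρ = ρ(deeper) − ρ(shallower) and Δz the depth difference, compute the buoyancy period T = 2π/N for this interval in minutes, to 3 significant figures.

Δρ = 1025.824 − 1025.581 = 0.243 kg m⁻³ over Δz = 121 − 105 = 16 m.
N² = (9.8/1025) × (0.243/16) = 1.4521 × 10⁻⁴ s⁻².
N = √(1.4521 × 10⁻⁴) = 0.012050 rad s⁻¹, so T = 2π/N = 521.43 s = 8.6905 min ≈ 8.69 min.

8.69 min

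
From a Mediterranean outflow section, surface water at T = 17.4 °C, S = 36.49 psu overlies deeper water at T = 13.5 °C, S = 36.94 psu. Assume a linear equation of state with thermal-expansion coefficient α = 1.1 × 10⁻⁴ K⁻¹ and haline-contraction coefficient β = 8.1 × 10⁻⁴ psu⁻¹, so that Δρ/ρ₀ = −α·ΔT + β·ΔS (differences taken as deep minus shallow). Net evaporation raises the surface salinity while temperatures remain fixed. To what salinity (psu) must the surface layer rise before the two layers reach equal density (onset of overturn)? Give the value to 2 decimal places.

37.47 psu

Neutral buoyancy requires −α(T_deep − T_surf) + β(S_deep − S_surf′) = 0.
S_surf′ = S_deep − (α/β)·ΔT = 36.94 − (1.1 × 10⁻⁴/8.1 × 10⁻⁴)·(-3.9) = 37.4696 psu.
Increase required: 37.4696 − 36.49 = 0.9796 psu.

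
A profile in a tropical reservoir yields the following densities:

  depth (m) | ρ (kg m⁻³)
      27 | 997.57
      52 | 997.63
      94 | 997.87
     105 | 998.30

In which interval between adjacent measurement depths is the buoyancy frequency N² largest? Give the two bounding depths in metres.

94–105 m

Compute the density gradient over each adjacent pair:
  27–52 m: Δρ/Δz = 0.06/25 = 2.4 × 10⁻³ kg m⁻⁴
  52–94 m: Δρ/Δz = 0.24/42 = 5.7 × 10⁻³ kg m⁻⁴
  94–105 m: Δρ/Δz = 0.43/11 = 0.039 kg m⁻⁴
The largest gradient is in the 94–105 m interval — the pycnocline.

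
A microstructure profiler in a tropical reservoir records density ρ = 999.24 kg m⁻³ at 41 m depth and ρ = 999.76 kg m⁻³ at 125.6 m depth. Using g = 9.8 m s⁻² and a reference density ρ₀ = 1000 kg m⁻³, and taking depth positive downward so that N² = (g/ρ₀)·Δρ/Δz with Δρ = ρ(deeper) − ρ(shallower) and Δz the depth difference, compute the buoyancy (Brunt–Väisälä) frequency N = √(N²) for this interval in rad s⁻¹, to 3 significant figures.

Δρ = 999.76 − 999.24 = 0.52 kg m⁻³ over Δz = 125.6 − 41 = 84.6 m.
N² = (9.8/1000) × (0.52/84.6) = 6.0236 × 10⁻⁵ s⁻².
N = √(6.0236 × 10⁻⁵) = 7.7612 × 10⁻³ rad s⁻¹ ≈ 7.76 × 10⁻³ rad s⁻¹.

7.76 × 10⁻³ rad s⁻¹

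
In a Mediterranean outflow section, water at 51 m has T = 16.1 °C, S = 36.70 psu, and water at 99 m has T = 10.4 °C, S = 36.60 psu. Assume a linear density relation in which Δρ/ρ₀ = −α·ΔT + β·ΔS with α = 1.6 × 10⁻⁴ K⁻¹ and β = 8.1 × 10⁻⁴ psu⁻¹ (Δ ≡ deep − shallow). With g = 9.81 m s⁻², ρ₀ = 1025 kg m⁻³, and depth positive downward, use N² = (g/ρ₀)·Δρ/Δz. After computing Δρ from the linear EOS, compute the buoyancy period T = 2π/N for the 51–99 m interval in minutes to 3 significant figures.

ΔT = -5.7 K, ΔS = -0.10 psu (deep − shallow).
Δρ/ρ₀ = −αΔT + βΔS = 9.12 × 10⁻⁴ − 8.10 × 10⁻⁵ = 8.31 × 10⁻⁴, so Δρ ≈ 0.8518 kg m⁻³.
N² = (g/ρ₀)·Δρ/Δz = g·(Δρ/ρ₀)/Δz = 9.81 × 8.31 × 10⁻⁴ / 48 = 1.6984 × 10⁻⁴ s⁻².
N = √(1.6984 × 10⁻⁴) = 0.013032 rad s⁻¹ → T = 2π/N = 482.14 s = 8.0357 min ≈ 8.04 min.

8.04 min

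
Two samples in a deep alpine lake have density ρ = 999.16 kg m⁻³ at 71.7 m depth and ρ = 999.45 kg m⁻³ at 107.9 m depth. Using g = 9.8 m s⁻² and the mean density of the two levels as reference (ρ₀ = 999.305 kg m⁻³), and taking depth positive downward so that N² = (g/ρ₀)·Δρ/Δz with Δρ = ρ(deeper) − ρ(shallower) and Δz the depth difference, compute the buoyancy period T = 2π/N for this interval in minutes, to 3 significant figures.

Δρ = 999.45 − 999.16 = 0.29 kg m⁻³ over Δz = 107.9 − 71.7 = 36.2 m.
N² = (9.8/999.305) × (0.29/36.2) = 7.8563 × 10⁻⁵ s⁻².
N = √(7.8563 × 10⁻⁵) = 8.8636 × 10⁻³ rad s⁻¹, so T = 2π/N = 708.88 s = 11.815 min ≈ 11.8 min.

11.8 min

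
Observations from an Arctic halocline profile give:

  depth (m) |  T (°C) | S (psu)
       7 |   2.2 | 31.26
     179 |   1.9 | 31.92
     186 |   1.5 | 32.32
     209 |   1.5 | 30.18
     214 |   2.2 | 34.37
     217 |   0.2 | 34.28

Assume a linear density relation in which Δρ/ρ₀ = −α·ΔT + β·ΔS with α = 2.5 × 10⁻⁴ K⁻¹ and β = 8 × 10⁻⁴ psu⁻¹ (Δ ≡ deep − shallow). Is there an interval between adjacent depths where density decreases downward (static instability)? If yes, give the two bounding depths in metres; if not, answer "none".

Evaluate Δρ/ρ₀ = −αΔT + βΔS across each adjacent pair:
  7–179 m: −αΔT+βΔS = −(2.5 × 10⁻⁴)(-0.3)+(8 × 10⁻⁴)(+0.66) = 6.0 × 10⁻⁴ → stable
  179–186 m: −αΔT+βΔS = −(2.5 × 10⁻⁴)(-0.4)+(8 × 10⁻⁴)(+0.40) = 4.2 × 10⁻⁴ → stable
  186–209 m: −αΔT+βΔS = −(2.5 × 10⁻⁴)(+0.0)+(8 × 10⁻⁴)(-2.14) = -1.7 × 10⁻³ → UNSTABLE
  209–214 m: −αΔT+βΔS = −(2.5 × 10⁻⁴)(+0.7)+(8 × 10⁻⁴)(+4.19) = 3.2 × 10⁻³ → stable
  214–217 m: −αΔT+βΔS = −(2.5 × 10⁻⁴)(-2.0)+(8 × 10⁻⁴)(-0.09) = 4.3 × 10⁻⁴ → stable
The 186–209 m interval has Δρ < 0: lighter water underlies denser water.

186–209 m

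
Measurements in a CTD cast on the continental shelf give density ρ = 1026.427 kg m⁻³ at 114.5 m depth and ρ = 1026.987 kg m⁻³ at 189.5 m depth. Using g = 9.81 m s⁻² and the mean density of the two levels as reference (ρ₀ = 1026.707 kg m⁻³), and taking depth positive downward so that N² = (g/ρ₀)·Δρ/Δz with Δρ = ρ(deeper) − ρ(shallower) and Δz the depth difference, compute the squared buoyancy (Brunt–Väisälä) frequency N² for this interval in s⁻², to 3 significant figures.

Δρ = 1026.987 − 1026.427 = 0.560 kg m⁻³ over Δz = 189.5 − 114.5 = 75 m.
N² = (9.81/1026.707) × (0.560/75) = 7.1343 × 10⁻⁵ s⁻² ≈ 7.13 × 10⁻⁵ s⁻².

7.13 × 10⁻⁵ s⁻²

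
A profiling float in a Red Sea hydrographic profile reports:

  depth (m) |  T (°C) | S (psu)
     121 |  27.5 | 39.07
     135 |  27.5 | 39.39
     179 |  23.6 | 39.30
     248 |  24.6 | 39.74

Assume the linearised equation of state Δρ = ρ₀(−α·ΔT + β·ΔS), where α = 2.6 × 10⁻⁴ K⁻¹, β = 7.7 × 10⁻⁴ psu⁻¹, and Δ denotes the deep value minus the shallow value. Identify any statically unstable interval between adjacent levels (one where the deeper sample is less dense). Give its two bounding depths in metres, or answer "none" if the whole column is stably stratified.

none

Evaluate Δρ/ρ₀ = −αΔT + βΔS across each adjacent pair:
  121–135 m: −αΔT+βΔS = −(2.6 × 10⁻⁴)(+0.0)+(7.7 × 10⁻⁴)(+0.32) = 2.5 × 10⁻⁴ → stable
  135–179 m: −αΔT+βΔS = −(2.6 × 10⁻⁴)(-3.9)+(7.7 × 10⁻⁴)(-0.09) = 9.4 × 10⁻⁴ → stable
  179–248 m: −αΔT+βΔS = −(2.6 × 10⁻⁴)(+1.0)+(7.7 × 10⁻⁴)(+0.44) = 7.9 × 10⁻⁵ → stable
Every interval has Δρ > 0: the column is stably stratified throughout.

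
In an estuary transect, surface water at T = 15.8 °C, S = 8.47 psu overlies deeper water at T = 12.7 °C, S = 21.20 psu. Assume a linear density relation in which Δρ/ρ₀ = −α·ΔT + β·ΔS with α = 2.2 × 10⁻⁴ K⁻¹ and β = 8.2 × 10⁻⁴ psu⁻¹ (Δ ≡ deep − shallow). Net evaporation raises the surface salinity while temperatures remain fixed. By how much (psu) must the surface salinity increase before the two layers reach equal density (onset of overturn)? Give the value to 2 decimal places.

Neutral buoyancy requires −α(T_deep − T_surf) + β(S_deep − S_surf′) = 0.
S_surf′ = S_deep − (α/β)·ΔT = 21.20 − (2.2 × 10⁻⁴/8.2 × 10⁻⁴)·(-3.1) = 22.0317 psu.
Increase required: 22.0317 − 8.47 = 13.5617 psu.

13.56 psu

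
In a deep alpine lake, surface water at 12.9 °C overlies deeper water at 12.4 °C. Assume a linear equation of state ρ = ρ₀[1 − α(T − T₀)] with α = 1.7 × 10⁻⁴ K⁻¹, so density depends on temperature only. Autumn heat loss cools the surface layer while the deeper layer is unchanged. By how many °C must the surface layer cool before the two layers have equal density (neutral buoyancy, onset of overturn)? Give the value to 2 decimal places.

0.50 °C

With temperature the only control, equal density requires T_surf′ = T_deep.
T_surf′ = 12.4 °C.
Cooling required: 12.9 − 12.4 = 0.50 °C.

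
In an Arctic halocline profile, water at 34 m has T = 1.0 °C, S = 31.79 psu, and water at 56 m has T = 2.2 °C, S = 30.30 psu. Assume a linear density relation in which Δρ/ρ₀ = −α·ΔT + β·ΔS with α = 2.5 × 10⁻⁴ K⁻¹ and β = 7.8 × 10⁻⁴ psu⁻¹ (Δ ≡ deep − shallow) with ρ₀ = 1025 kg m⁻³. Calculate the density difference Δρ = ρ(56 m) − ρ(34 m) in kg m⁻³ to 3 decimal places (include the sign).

ΔT = +1.2 K, ΔS = -1.49 psu (deep − shallow).
Δρ/ρ₀ = −(2.5 × 10⁻⁴)(+1.2) + (7.8 × 10⁻⁴)(-1.49) = -1.4622 × 10⁻³.
Δρ = 1025 × (-1.4622 × 10⁻³) = -1.499 kg m⁻³.
Negative Δρ: lighter below, statically unstable.

-1.499 kg m⁻³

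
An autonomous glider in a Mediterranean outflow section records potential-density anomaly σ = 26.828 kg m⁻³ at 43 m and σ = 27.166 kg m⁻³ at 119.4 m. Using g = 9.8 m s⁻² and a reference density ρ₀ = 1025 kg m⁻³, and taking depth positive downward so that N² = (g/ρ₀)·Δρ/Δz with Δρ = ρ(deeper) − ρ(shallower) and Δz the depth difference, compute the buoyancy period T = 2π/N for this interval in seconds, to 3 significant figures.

Δρ = 1027.166 − 1026.828 = 0.338 kg m⁻³ over Δz = 119.4 − 43 = 76.4 m.
N² = (9.8/1025) × (0.338/76.4) = 4.2299 × 10⁻⁵ s⁻².
N = √(4.2299 × 10⁻⁵) = 6.5038 × 10⁻³ rad s⁻¹, so T = 2π/N = 966.08 s ≈ 966 s.

966 s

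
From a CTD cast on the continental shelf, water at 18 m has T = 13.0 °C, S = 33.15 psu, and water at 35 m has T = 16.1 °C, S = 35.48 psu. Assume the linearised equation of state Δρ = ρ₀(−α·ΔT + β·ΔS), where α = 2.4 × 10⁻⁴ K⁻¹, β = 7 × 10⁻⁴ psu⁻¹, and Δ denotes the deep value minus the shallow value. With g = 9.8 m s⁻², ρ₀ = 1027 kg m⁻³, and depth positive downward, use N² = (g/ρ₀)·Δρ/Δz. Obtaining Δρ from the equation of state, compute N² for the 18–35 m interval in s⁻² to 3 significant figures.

ΔT = +3.1 K, ΔS = +2.33 psu (deep − shallow).
Δρ/ρ₀ = −αΔT + βΔS = -7.44 × 10⁻⁴ + 1.631 × 10⁻³ = 8.87 × 10⁻⁴, so Δρ ≈ 0.9109 kg m⁻³.
N² = (g/ρ₀)·Δρ/Δz = g·(Δρ/ρ₀)/Δz = 9.8 × 8.87 × 10⁻⁴ / 17 = 5.1133 × 10⁻⁴ s⁻² ≈ 5.11 × 10⁻⁴ s⁻².

5.11 × 10⁻⁴ s⁻²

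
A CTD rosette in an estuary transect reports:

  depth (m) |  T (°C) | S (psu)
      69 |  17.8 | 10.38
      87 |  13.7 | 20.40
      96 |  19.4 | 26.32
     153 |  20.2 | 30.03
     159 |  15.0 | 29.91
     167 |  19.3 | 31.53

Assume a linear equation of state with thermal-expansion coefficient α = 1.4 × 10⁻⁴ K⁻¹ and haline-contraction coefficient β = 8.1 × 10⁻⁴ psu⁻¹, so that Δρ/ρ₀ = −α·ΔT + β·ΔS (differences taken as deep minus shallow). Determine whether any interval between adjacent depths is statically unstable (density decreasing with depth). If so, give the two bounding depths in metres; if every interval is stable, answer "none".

none

Evaluate Δρ/ρ₀ = −αΔT + βΔS across each adjacent pair:
  69–87 m: −αΔT+βΔS = −(1.4 × 10⁻⁴)(-4.1)+(8.1 × 10⁻⁴)(+10.02) = 8.7 × 10⁻³ → stable
  87–96 m: −αΔT+βΔS = −(1.4 × 10⁻⁴)(+5.7)+(8.1 × 10⁻⁴)(+5.92) = 4.0 × 10⁻³ → stable
  96–153 m: −αΔT+βΔS = −(1.4 × 10⁻⁴)(+0.8)+(8.1 × 10⁻⁴)(+3.71) = 2.9 × 10⁻³ → stable
  153–159 m: −αΔT+βΔS = −(1.4 × 10⁻⁴)(-5.2)+(8.1 × 10⁻⁴)(-0.12) = 6.3 × 10⁻⁴ → stable
  159–167 m: −αΔT+βΔS = −(1.4 × 10⁻⁴)(+4.3)+(8.1 × 10⁻⁴)(+1.62) = 7.1 × 10⁻⁴ → stable
Every interval has Δρ > 0: the column is stably stratified throughout.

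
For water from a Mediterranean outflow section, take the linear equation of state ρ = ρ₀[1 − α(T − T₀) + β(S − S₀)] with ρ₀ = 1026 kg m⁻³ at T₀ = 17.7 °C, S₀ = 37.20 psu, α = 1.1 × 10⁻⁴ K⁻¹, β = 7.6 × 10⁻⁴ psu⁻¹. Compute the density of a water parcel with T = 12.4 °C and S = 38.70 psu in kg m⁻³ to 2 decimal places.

1027.77 kg m⁻³

T − T₀ = -5.3 K, S − S₀ = +1.50 psu.
Bracket = 1 − α·(-5.3) + β·(+1.50) = 1 + (1.723 × 10⁻³) = 1.0017230.
ρ = 1026 × 1.0017230 = 1027.77 kg m⁻³.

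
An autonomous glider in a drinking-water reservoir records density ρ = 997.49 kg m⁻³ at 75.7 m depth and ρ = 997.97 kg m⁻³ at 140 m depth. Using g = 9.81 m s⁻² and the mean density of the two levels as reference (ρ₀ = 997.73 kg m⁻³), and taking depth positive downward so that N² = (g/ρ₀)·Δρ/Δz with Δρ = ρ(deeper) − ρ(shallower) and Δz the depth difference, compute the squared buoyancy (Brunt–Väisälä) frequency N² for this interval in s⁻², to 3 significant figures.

7.34 × 10⁻⁵ s⁻²

Δρ = 997.97 − 997.49 = 0.48 kg m⁻³ over Δz = 140 − 75.7 = 64.3 m.
N² = (9.81/997.73) × (0.48/64.3) = 7.3398 × 10⁻⁵ s⁻² ≈ 7.34 × 10⁻⁵ s⁻².
Since Δρ > 0 the layer is stably stratified.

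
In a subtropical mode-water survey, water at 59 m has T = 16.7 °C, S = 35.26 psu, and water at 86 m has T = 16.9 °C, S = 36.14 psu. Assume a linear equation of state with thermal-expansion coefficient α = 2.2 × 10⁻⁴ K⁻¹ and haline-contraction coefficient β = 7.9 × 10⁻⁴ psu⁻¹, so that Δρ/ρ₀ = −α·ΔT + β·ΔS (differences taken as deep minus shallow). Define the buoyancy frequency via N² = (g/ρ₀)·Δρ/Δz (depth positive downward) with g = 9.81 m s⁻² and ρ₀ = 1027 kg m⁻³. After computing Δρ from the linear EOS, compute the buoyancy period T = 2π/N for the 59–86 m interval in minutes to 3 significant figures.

ΔT = +0.2 K, ΔS = +0.88 psu (deep − shallow).
Δρ/ρ₀ = −αΔT + βΔS = -4.40 × 10⁻⁵ + 6.952 × 10⁻⁴ = 6.512 × 10⁻⁴, so Δρ ≈ 0.6688 kg m⁻³.
N² = (g/ρ₀)·Δρ/Δz = g·(Δρ/ρ₀)/Δz = 9.81 × 6.512 × 10⁻⁴ / 27 = 2.3660 × 10⁻⁴ s⁻².
N = √(2.3660 × 10⁻⁴) = 0.015382 rad s⁻¹ → T = 2π/N = 408.48 s = 6.8080 min ≈ 6.81 min.

6.81 min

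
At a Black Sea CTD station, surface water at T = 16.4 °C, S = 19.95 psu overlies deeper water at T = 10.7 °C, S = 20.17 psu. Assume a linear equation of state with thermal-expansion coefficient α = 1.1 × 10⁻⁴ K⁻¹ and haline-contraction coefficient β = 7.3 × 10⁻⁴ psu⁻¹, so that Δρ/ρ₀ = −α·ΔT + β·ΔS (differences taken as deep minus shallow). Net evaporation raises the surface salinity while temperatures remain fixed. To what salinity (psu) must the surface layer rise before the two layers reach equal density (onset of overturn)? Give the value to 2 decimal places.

21.03 psu

Neutral buoyancy requires −α(T_deep − T_surf) + β(S_deep − S_surf′) = 0.
S_surf′ = S_deep − (α/β)·ΔT = 20.17 − (1.1 × 10⁻⁴/7.3 × 10⁻⁴)·(-5.7) = 21.0289 psu.
Increase required: 21.0289 − 19.95 = 1.0789 psu.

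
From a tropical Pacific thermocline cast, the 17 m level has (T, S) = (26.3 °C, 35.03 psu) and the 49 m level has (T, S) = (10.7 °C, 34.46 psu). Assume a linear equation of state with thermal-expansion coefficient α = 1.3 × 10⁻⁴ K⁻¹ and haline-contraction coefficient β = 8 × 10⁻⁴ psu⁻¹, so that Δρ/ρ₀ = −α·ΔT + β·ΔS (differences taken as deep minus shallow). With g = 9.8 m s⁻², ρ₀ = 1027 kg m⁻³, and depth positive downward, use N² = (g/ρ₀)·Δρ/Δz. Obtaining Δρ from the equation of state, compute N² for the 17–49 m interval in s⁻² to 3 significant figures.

ΔT = -15.6 K, ΔS = -0.57 psu (deep − shallow).
Δρ/ρ₀ = −αΔT + βΔS = 2.028 × 10⁻³ − 4.56 × 10⁻⁴ = 1.572 × 10⁻³, so Δρ ≈ 1.614 kg m⁻³.
N² = (g/ρ₀)·Δρ/Δz = g·(Δρ/ρ₀)/Δz = 9.8 × 1.572 × 10⁻³ / 32 = 4.8143 × 10⁻⁴ s⁻² ≈ 4.81 × 10⁻⁴ s⁻².

4.81 × 10⁻⁴ s⁻²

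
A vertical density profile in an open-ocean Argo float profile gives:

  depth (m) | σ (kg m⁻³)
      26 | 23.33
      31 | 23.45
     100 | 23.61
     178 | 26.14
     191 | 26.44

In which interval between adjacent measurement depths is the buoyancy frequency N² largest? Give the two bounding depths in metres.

100–178 m

Compute the density gradient over each adjacent pair:
  26–31 m: Δρ/Δz = 0.12/5 = 0.024 kg m⁻⁴
  31–100 m: Δρ/Δz = 0.16/69 = 2.3 × 10⁻³ kg m⁻⁴
  100–178 m: Δρ/Δz = 2.53/78 = 0.032 kg m⁻⁴
  178–191 m: Δρ/Δz = 0.30/13 = 0.023 kg m⁻⁴
The largest gradient is in the 100–178 m interval — the pycnocline.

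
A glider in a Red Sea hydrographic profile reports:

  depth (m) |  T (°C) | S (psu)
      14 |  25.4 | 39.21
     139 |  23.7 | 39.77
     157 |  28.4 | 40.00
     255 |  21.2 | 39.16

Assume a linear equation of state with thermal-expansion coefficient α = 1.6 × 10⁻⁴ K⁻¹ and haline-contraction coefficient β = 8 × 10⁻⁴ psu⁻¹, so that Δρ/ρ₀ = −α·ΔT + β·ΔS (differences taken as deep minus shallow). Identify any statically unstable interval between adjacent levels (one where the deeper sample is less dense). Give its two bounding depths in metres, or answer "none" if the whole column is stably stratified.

139–157 m

Evaluate Δρ/ρ₀ = −αΔT + βΔS across each adjacent pair:
  14–139 m: −αΔT+βΔS = −(1.6 × 10⁻⁴)(-1.7)+(8 × 10⁻⁴)(+0.56) = 7.2 × 10⁻⁴ → stable
  139–157 m: −αΔT+βΔS = −(1.6 × 10⁻⁴)(+4.7)+(8 × 10⁻⁴)(+0.23) = -5.7 × 10⁻⁴ → UNSTABLE
  157–255 m: −αΔT+βΔS = −(1.6 × 10⁻⁴)(-7.2)+(8 × 10⁻⁴)(-0.84) = 4.8 × 10⁻⁴ → stable
The 139–157 m interval has Δρ < 0: lighter water underlies denser water.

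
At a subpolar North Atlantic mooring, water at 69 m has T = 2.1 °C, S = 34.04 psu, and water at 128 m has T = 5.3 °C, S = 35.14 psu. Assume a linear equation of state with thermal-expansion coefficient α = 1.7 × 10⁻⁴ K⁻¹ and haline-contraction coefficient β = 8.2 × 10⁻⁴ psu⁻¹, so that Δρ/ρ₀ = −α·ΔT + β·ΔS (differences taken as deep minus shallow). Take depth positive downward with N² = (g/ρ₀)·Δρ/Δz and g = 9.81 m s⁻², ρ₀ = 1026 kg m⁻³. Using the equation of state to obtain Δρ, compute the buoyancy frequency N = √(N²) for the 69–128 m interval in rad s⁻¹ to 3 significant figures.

7.72 × 10⁻³ rad s⁻¹

ΔT = +3.2 K, ΔS = +1.10 psu (deep − shallow).
Δρ/ρ₀ = −αΔT + βΔS = -5.44 × 10⁻⁴ + 9.02 × 10⁻⁴ = 3.58 × 10⁻⁴, so Δρ ≈ 0.3673 kg m⁻³.
N² = (g/ρ₀)·Δρ/Δz = g·(Δρ/ρ₀)/Δz = 9.81 × 3.58 × 10⁻⁴ / 59 = 5.9525 × 10⁻⁵ s⁻².
N = √(5.9525 × 10⁻⁵) = 7.7152 × 10⁻³ rad s⁻¹ ≈ 7.72 × 10⁻³ rad s⁻¹.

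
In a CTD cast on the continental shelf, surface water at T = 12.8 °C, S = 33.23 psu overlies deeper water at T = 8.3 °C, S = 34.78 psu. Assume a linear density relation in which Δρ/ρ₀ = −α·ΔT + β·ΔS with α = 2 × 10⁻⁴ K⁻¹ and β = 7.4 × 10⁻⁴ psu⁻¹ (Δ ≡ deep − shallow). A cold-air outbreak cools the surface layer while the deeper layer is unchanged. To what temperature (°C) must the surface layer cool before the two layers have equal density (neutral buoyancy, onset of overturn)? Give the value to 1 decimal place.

2.6 °C

Neutral buoyancy requires Δρ = 0, i.e. −α(T_deep − T_surf′) + β(S_deep − S_surf) = 0.
T_surf′ = T_deep − (β/α)·ΔS = 8.3 − (7.4 × 10⁻⁴/2 × 10⁻⁴)·(+1.55) = 2.565 °C.
Cooling required: 12.8 − (2.565) = 10.235 °C.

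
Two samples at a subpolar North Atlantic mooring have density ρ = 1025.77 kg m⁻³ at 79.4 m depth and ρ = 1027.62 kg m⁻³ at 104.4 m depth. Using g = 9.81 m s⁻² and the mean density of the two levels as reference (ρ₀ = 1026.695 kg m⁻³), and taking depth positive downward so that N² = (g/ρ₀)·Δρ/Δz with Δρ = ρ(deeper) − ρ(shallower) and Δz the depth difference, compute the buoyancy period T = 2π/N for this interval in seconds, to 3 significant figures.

236 s

Δρ = 1027.62 − 1025.77 = 1.85 kg m⁻³ over Δz = 104.4 − 79.4 = 25 m.
N² = (9.81/1026.695) × (1.85/25) = 7.0706 × 10⁻⁴ s⁻².
N = √(7.0706 × 10⁻⁴) = 0.026591 rad s⁻¹, so T = 2π/N = 236.29 s ≈ 236 s.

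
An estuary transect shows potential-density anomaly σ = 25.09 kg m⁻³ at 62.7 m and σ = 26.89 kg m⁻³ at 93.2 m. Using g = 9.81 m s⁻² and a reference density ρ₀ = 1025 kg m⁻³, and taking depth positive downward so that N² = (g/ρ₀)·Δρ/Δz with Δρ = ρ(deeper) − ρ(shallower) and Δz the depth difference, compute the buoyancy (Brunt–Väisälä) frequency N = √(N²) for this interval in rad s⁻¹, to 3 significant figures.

Δρ = 1026.89 − 1025.09 = 1.80 kg m⁻³ over Δz = 93.2 − 62.7 = 30.5 m.
N² = (9.81/1025) × (1.80/30.5) = 5.6483 × 10⁻⁴ s⁻².
N = √(5.6483 × 10⁻⁴) = 0.023766 rad s⁻¹ ≈ 0.0238 rad s⁻¹.
N² > 0, so the interval is statically stable.

0.0238 rad s⁻¹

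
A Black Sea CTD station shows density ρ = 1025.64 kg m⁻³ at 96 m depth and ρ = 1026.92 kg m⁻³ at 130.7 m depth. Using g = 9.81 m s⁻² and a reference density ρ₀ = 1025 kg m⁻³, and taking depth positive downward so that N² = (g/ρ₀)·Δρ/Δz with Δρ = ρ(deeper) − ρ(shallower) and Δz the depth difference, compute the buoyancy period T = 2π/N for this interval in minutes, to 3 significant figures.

5.57 min

Δρ = 1026.92 − 1025.64 = 1.28 kg m⁻³ over Δz = 130.7 − 96 = 34.7 m.
N² = (9.81/1025) × (1.28/34.7) = 3.5304 × 10⁻⁴ s⁻².
N = √(3.5304 × 10⁻⁴) = 0.018789 rad s⁻¹, so T = 2π/N = 334.41 s = 5.5735 min ≈ 5.57 min.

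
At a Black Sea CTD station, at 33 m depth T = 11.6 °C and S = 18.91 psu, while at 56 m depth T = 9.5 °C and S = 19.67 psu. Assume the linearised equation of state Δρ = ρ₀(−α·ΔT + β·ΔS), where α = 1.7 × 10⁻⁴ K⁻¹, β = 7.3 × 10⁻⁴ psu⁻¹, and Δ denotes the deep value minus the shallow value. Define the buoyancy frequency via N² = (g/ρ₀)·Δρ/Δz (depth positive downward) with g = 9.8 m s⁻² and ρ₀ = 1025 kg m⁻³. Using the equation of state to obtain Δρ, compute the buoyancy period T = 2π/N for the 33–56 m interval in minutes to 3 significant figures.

ΔT = -2.1 K, ΔS = +0.76 psu (deep − shallow).
Δρ/ρ₀ = −αΔT + βΔS = 3.57 × 10⁻⁴ + 5.548 × 10⁻⁴ = 9.118 × 10⁻⁴, so Δρ ≈ 0.9346 kg m⁻³.
N² = (g/ρ₀)·Δρ/Δz = g·(Δρ/ρ₀)/Δz = 9.8 × 9.118 × 10⁻⁴ / 23 = 3.8851 × 10⁻⁴ s⁻².
N = √(3.8851 × 10⁻⁴) = 0.019711 rad s⁻¹ → T = 2π/N = 318.77 s = 5.3128 min ≈ 5.31 min.

5.31 min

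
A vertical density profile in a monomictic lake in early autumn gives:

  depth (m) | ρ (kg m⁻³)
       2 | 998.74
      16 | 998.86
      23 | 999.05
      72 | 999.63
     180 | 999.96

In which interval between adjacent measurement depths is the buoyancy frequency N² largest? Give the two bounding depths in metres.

16–23 m

Compute the density gradient over each adjacent pair:
  2–16 m: Δρ/Δz = 0.12/14 = 8.6 × 10⁻³ kg m⁻⁴
  16–23 m: Δρ/Δz = 0.19/7 = 0.027 kg m⁻⁴
  23–72 m: Δρ/Δz = 0.58/49 = 0.012 kg m⁻⁴
  72–180 m: Δρ/Δz = 0.33/108 = 3.1 × 10⁻³ kg m⁻⁴
The largest gradient is in the 16–23 m interval — the pycnocline.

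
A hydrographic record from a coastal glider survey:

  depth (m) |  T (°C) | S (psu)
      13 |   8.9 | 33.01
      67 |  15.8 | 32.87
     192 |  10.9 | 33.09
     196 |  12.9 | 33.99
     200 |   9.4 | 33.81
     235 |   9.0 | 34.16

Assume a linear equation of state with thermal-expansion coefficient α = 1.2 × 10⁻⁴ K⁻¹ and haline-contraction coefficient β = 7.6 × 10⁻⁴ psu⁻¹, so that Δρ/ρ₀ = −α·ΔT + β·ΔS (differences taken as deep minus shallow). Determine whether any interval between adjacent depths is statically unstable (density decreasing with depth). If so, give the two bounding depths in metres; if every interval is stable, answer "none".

13–67 m

Evaluate Δρ/ρ₀ = −αΔT + βΔS across each adjacent pair:
  13–67 m: −αΔT+βΔS = −(1.2 × 10⁻⁴)(+6.9)+(7.6 × 10⁻⁴)(-0.14) = -9.3 × 10⁻⁴ → UNSTABLE
  67–192 m: −αΔT+βΔS = −(1.2 × 10⁻⁴)(-4.9)+(7.6 × 10⁻⁴)(+0.22) = 7.6 × 10⁻⁴ → stable
  192–196 m: −αΔT+βΔS = −(1.2 × 10⁻⁴)(+2.0)+(7.6 × 10⁻⁴)(+0.90) = 4.4 × 10⁻⁴ → stable
  196–200 m: −αΔT+βΔS = −(1.2 × 10⁻⁴)(-3.5)+(7.6 × 10⁻⁴)(-0.18) = 2.8 × 10⁻⁴ → stable
  200–235 m: −αΔT+βΔS = −(1.2 × 10⁻⁴)(-0.4)+(7.6 × 10⁻⁴)(+0.35) = 3.1 × 10⁻⁴ → stable
The 13–67 m interval has Δρ < 0: lighter water underlies denser water.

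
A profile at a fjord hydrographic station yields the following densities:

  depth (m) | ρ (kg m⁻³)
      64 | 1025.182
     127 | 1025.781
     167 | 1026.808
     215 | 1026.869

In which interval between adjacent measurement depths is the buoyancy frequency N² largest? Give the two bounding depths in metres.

Compute the density gradient over each adjacent pair:
  64–127 m: Δρ/Δz = 0.599/63 = 9.5 × 10⁻³ kg m⁻⁴
  127–167 m: Δρ/Δz = 1.027/40 = 0.026 kg m⁻⁴
  167–215 m: Δρ/Δz = 0.061/48 = 1.3 × 10⁻³ kg m⁻⁴
The largest gradient is in the 127–167 m interval — the pycnocline.

127–167 m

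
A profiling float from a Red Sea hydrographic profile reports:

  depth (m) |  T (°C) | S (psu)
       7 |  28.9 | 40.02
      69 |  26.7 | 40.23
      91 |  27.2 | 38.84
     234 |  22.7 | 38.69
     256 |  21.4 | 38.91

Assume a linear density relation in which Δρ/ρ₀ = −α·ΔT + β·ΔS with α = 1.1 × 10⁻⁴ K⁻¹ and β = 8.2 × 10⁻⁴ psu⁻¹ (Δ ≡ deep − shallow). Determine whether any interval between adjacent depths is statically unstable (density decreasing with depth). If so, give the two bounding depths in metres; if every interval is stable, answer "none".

Evaluate Δρ/ρ₀ = −αΔT + βΔS across each adjacent pair:
  7–69 m: −αΔT+βΔS = −(1.1 × 10⁻⁴)(-2.2)+(8.2 × 10⁻⁴)(+0.21) = 4.1 × 10⁻⁴ → stable
  69–91 m: −αΔT+βΔS = −(1.1 × 10⁻⁴)(+0.5)+(8.2 × 10⁻⁴)(-1.39) = -1.2 × 10⁻³ → UNSTABLE
  91–234 m: −αΔT+βΔS = −(1.1 × 10⁻⁴)(-4.5)+(8.2 × 10⁻⁴)(-0.15) = 3.7 × 10⁻⁴ → stable
  234–256 m: −αΔT+βΔS = −(1.1 × 10⁻⁴)(-1.3)+(8.2 × 10⁻⁴)(+0.22) = 3.2 × 10⁻⁴ → stable
The 69–91 m interval has Δρ < 0: lighter water underlies denser water.

69–91 m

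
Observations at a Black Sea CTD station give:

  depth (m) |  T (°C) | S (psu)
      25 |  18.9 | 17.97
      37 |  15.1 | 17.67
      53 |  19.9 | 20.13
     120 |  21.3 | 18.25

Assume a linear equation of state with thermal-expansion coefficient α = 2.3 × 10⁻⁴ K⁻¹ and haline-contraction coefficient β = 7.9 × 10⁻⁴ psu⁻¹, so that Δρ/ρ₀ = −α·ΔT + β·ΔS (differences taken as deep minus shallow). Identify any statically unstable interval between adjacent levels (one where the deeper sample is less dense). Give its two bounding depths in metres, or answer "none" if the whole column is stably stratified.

Evaluate Δρ/ρ₀ = −αΔT + βΔS across each adjacent pair:
  25–37 m: −αΔT+βΔS = −(2.3 × 10⁻⁴)(-3.8)+(7.9 × 10⁻⁴)(-0.30) = 6.4 × 10⁻⁴ → stable
  37–53 m: −αΔT+βΔS = −(2.3 × 10⁻⁴)(+4.8)+(7.9 × 10⁻⁴)(+2.46) = 8.4 × 10⁻⁴ → stable
  53–120 m: −αΔT+βΔS = −(2.3 × 10⁻⁴)(+1.4)+(7.9 × 10⁻⁴)(-1.88) = -1.8 × 10⁻³ → UNSTABLE
The 53–120 m interval has Δρ < 0: lighter water underlies denser water.

53–120 m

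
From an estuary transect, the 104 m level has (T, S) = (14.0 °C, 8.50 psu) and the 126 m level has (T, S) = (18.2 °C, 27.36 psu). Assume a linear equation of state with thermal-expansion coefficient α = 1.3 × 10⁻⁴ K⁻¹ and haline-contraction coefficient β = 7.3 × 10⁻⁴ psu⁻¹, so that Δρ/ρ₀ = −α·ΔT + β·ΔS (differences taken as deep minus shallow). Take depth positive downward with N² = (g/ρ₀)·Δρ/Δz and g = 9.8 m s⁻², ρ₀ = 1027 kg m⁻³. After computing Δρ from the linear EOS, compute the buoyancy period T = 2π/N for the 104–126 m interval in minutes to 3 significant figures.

1.36 min

ΔT = +4.2 K, ΔS = +18.86 psu (deep − shallow).
Δρ/ρ₀ = −αΔT + βΔS = -5.46 × 10⁻⁴ + 0.0137678 = 0.0132218, so Δρ ≈ 13.58 kg m⁻³.
N² = (g/ρ₀)·Δρ/Δz = g·(Δρ/ρ₀)/Δz = 9.8 × 0.0132218 / 22 = 5.8897 × 10⁻³ s⁻².
N = √(5.8897 × 10⁻³) = 0.076744 rad s⁻¹ → T = 2π/N = 81.872 s = 1.3645 min ≈ 1.36 min.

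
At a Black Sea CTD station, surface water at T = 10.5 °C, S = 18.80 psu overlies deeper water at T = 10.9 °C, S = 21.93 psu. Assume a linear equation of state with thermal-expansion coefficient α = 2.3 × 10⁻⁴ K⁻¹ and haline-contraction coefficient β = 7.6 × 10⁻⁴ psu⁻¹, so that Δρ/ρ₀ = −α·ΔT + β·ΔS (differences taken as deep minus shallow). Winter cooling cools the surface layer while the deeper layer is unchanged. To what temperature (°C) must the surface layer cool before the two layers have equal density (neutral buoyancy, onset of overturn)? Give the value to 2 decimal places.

Neutral buoyancy requires Δρ = 0, i.e. −α(T_deep − T_surf′) + β(S_deep − S_surf) = 0.
T_surf′ = T_deep − (β/α)·ΔS = 10.9 − (7.6 × 10⁻⁴/2.3 × 10⁻⁴)·(+3.13) = 0.5574 °C.
Cooling required: 10.5 − (0.5574) = 9.9426 °C.

0.56 °C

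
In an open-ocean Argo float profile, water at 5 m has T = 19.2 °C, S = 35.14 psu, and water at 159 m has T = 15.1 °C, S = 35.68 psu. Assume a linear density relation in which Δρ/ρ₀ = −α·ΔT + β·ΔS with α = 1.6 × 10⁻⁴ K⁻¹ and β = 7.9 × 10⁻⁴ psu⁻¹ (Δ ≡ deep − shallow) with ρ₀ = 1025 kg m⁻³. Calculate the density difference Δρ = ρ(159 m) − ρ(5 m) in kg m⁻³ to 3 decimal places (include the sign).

ΔT = -4.1 K, ΔS = +0.54 psu (deep − shallow).
Δρ/ρ₀ = −(1.6 × 10⁻⁴)(-4.1) + (7.9 × 10⁻⁴)(+0.54) = 1.0826 × 10⁻³.
Δρ = 1025 × (1.0826 × 10⁻³) = +1.110 kg m⁻³.
Positive Δρ: denser below, stable.

+1.110 kg m⁻³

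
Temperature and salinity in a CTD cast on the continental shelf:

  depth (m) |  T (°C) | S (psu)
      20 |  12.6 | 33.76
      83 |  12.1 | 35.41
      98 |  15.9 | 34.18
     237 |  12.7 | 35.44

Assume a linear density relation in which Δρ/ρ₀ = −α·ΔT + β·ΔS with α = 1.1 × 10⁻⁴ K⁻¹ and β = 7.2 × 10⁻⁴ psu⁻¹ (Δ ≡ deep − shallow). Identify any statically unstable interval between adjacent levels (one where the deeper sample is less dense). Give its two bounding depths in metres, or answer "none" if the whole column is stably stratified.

83–98 m

Evaluate Δρ/ρ₀ = −αΔT + βΔS across each adjacent pair:
  20–83 m: −αΔT+βΔS = −(1.1 × 10⁻⁴)(-0.5)+(7.2 × 10⁻⁴)(+1.65) = 1.2 × 10⁻³ → stable
  83–98 m: −αΔT+βΔS = −(1.1 × 10⁻⁴)(+3.8)+(7.2 × 10⁻⁴)(-1.23) = -1.3 × 10⁻³ → UNSTABLE
  98–237 m: −αΔT+βΔS = −(1.1 × 10⁻⁴)(-3.2)+(7.2 × 10⁻⁴)(+1.26) = 1.3 × 10⁻³ → stable
The 83–98 m interval has Δρ < 0: lighter water underlies denser water.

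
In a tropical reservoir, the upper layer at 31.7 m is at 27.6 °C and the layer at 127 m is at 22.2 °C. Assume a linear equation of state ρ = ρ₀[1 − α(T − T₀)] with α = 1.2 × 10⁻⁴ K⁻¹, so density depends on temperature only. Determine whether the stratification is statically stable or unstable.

stable

ΔT = 22.2 − 27.6 = -5.4 K, so Δρ/ρ₀ = −αΔT = 6.48 × 10⁻⁴.
Δρ/ρ₀ > 0, so Δρ > 0: deeper water is denser → statically stable.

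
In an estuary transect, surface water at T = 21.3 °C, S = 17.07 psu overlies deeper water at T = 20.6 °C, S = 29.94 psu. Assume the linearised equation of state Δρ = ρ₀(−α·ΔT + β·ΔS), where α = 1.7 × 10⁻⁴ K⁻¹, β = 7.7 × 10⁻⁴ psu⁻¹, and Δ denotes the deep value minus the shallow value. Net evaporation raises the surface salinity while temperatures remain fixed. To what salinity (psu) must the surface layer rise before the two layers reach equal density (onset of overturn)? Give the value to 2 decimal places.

Neutral buoyancy requires −α(T_deep − T_surf) + β(S_deep − S_surf′) = 0.
S_surf′ = S_deep − (α/β)·ΔT = 29.94 − (1.7 × 10⁻⁴/7.7 × 10⁻⁴)·(-0.7) = 30.0945 psu.
Increase required: 30.0945 − 17.07 = 13.0245 psu.

30.09 psu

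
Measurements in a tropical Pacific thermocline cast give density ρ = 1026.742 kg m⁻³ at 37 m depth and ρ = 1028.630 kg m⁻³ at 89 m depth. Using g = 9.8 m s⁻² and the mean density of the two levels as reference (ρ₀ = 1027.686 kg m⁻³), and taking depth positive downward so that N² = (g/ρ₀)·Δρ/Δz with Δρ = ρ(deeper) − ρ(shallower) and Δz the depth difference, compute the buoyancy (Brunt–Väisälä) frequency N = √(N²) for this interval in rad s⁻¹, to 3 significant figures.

Δρ = 1028.630 − 1026.742 = 1.888 kg m⁻³ over Δz = 89 − 37 = 52 m.
N² = (9.8/1027.686) × (1.888/52) = 3.4623 × 10⁻⁴ s⁻².
N = √(3.4623 × 10⁻⁴) = 0.018607 rad s⁻¹ ≈ 0.0186 rad s⁻¹.

0.0186 rad s⁻¹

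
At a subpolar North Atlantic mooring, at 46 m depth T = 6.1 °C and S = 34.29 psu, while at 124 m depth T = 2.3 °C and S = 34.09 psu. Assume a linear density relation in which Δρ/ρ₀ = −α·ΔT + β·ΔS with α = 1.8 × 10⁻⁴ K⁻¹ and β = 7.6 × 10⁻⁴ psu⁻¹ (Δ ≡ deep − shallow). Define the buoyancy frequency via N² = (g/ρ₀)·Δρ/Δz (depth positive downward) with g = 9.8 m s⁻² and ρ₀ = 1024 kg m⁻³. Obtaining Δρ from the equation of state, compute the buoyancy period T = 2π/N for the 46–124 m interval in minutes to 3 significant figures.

12.8 min

ΔT = -3.8 K, ΔS = -0.20 psu (deep − shallow).
Δρ/ρ₀ = −αΔT + βΔS = 6.84 × 10⁻⁴ − 1.52 × 10⁻⁴ = 5.32 × 10⁻⁴, so Δρ ≈ 0.5448 kg m⁻³.
N² = (g/ρ₀)·Δρ/Δz = g·(Δρ/ρ₀)/Δz = 9.8 × 5.32 × 10⁻⁴ / 78 = 6.6841 × 10⁻⁵ s⁻².
N = √(6.6841 × 10⁻⁵) = 8.1756 × 10⁻³ rad s⁻¹ → T = 2π/N = 768.53 s = 12.809 min ≈ 12.8 min.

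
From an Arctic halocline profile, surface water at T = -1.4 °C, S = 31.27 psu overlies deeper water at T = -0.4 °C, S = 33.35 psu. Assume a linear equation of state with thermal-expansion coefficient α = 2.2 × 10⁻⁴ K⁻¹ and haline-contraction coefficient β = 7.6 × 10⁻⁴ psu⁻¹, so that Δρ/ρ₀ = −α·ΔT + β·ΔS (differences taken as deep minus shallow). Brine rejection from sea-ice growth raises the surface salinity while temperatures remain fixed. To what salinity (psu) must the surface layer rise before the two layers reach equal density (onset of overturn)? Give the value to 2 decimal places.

33.06 psu

Neutral buoyancy requires −α(T_deep − T_surf) + β(S_deep − S_surf′) = 0.
S_surf′ = S_deep − (α/β)·ΔT = 33.35 − (2.2 × 10⁻⁴/7.6 × 10⁻⁴)·(+1.0) = 33.0605 psu.
Increase required: 33.0605 − 31.27 = 1.7905 psu.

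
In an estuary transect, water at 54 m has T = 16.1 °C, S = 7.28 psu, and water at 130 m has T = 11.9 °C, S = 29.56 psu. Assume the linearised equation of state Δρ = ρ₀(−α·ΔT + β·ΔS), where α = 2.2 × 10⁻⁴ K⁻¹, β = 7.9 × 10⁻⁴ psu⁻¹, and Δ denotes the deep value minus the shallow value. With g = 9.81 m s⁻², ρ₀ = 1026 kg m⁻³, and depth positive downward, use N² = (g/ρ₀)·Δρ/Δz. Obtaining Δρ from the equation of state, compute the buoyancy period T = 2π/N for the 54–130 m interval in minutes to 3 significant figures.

ΔT = -4.2 K, ΔS = +22.28 psu (deep − shallow).
Δρ/ρ₀ = −αΔT + βΔS = 9.24 × 10⁻⁴ + 0.0176012 = 0.0185252, so Δρ ≈ 19.01 kg m⁻³.
N² = (g/ρ₀)·Δρ/Δz = g·(Δρ/ρ₀)/Δz = 9.81 × 0.0185252 / 76 = 2.3912 × 10⁻³ s⁻².
N = √(2.3912 × 10⁻³) = 0.048900 rad s⁻¹ → T = 2π/N = 128.49 s = 2.1415 min ≈ 2.14 min.

2.14 min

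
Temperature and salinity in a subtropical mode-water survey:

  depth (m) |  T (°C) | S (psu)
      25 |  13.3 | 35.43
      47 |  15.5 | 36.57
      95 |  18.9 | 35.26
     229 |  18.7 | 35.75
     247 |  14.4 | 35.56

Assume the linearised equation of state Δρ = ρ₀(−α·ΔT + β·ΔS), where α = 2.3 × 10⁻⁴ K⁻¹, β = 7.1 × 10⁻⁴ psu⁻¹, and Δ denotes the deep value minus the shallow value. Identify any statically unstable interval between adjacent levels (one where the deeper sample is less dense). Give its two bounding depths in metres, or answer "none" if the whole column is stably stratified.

47–95 m

Evaluate Δρ/ρ₀ = −αΔT + βΔS across each adjacent pair:
  25–47 m: −αΔT+βΔS = −(2.3 × 10⁻⁴)(+2.2)+(7.1 × 10⁻⁴)(+1.14) = 3.0 × 10⁻⁴ → stable
  47–95 m: −αΔT+βΔS = −(2.3 × 10⁻⁴)(+3.4)+(7.1 × 10⁻⁴)(-1.31) = -1.7 × 10⁻³ → UNSTABLE
  95–229 m: −αΔT+βΔS = −(2.3 × 10⁻⁴)(-0.2)+(7.1 × 10⁻⁴)(+0.49) = 3.9 × 10⁻⁴ → stable
  229–247 m: −αΔT+βΔS = −(2.3 × 10⁻⁴)(-4.3)+(7.1 × 10⁻⁴)(-0.19) = 8.5 × 10⁻⁴ → stable
The 47–95 m interval has Δρ < 0: lighter water underlies denser water.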